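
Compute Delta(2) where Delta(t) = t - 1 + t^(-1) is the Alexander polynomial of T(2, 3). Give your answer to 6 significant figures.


Substituting t = 2 into Delta(t) = t - 1 + t^(-1):
Term values: (2) + (-1) + (0.5)
Sum = 1.5
Rounded to 6 significant figures: 1.5

1.5


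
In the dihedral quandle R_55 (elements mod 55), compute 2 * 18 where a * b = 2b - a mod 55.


2 * 18 = 2*18 - 2 mod 55
= 36 - 2 mod 55
= 34 mod 55 = 34

34


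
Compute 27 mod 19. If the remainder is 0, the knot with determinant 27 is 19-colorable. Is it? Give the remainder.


Step 1: A knot is p-colorable if and only if p divides its determinant.
Step 2: Compute 27 mod 19.
27 = 1 * 19 + 8
Step 3: 27 mod 19 = 8
Step 4: The knot is 19-colorable: no

8


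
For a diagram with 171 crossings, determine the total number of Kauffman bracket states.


Each crossing contributes 2 choices (A-smoothing or B-smoothing).
Total states = 2^171 = 2993155353253689176481146537402947624255349848014848

2993155353253689176481146537402947624255349848014848


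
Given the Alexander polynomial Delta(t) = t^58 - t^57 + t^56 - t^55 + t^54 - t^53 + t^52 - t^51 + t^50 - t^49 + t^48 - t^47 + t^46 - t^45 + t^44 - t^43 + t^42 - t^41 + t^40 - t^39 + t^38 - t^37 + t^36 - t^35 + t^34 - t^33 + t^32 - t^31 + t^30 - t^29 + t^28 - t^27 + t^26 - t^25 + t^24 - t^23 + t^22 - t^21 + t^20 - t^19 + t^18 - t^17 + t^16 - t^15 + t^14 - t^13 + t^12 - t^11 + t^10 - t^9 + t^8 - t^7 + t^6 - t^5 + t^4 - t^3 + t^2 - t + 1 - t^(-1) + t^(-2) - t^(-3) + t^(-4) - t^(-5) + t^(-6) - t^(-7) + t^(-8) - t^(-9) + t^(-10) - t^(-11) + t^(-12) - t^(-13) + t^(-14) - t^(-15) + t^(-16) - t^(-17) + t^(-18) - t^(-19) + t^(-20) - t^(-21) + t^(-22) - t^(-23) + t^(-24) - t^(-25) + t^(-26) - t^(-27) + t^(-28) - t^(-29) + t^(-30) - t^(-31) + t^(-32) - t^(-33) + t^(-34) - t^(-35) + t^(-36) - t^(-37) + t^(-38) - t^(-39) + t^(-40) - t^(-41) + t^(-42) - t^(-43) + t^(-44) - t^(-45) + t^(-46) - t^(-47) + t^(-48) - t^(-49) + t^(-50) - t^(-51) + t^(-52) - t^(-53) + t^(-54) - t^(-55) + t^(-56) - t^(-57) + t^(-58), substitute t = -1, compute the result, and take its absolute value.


Step 1: The polynomial has 117 terms with alternating signs, exponents from 58 down to -58.
Step 2: Substitute t = -1. The i-th term has coefficient (-1)^i and exponent (m-i),
  so its value is (-1)^i * (-1)^(m-i) = (-1)^m = 1 for every i.
Step 3: All 117 terms equal 1, so Delta(-1) = 117 * (1) = 117
Step 4: |Delta(-1)| = 117

117


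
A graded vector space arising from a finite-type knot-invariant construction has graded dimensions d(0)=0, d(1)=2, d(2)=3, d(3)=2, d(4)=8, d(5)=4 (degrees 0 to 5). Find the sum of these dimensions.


Total dimension = d(0) + d(1) + ... + d(5)
= 0 + 2 + 3 + 2 + 8 + 4
= 19

19


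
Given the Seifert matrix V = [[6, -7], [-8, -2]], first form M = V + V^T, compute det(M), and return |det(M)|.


Step 1: Form V + V^T where V = [[6, -7], [-8, -2]]
  V^T = [[6, -8], [-7, -2]]
  V + V^T = [[12, -15], [-15, -4]]
Step 2: det(V + V^T) = 12*(-4) - (-15)*(-15)
  = -48 - 225 = -273
Step 3: Knot determinant = |det(V + V^T)| = |-273| = 273

273


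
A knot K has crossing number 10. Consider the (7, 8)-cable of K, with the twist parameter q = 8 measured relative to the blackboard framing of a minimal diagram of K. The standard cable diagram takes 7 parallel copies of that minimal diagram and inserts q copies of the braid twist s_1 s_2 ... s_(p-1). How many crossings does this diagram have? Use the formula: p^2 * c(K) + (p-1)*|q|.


Step 1: Each of the c(K) crossings of the companion diagram becomes p*p = p^2 crossings among the p parallel strands, and each of the |q| twists s_1 s_2 ... s_(p-1) adds (p-1) crossings.
  Crossings = p^2 * c(K) + (p-1)*|q|
Step 2: = 7^2 * 10 + (7-1)*8
Step 3: = 49*10 + 6*8
Step 4: = 490 + 48 = 538

538


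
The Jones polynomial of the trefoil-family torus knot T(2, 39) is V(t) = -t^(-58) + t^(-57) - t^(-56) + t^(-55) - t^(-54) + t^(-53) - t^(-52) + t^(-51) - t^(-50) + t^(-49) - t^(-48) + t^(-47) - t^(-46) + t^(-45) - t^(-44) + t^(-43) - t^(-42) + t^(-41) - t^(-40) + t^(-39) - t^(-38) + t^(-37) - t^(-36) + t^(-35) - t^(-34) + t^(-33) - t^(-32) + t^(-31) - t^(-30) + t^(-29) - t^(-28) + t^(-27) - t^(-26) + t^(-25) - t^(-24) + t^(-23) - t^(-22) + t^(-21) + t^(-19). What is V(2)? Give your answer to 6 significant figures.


Substituting t = 2 into V(t) = -t^(-58) + t^(-57) - t^(-56) + t^(-55) - t^(-54) + t^(-53) - t^(-52) + t^(-51) - t^(-50) + t^(-49) - t^(-48) + t^(-47) - t^(-46) + t^(-45) - t^(-44) + t^(-43) - t^(-42) + t^(-41) - t^(-40) + t^(-39) - t^(-38) + t^(-37) - t^(-36) + t^(-35) - t^(-34) + t^(-33) - t^(-32) + t^(-31) - t^(-30) + t^(-29) - t^(-28) + t^(-27) - t^(-26) + t^(-25) - t^(-24) + t^(-23) - t^(-22) + t^(-21) + t^(-19):
  (-)t^(-58) = -3.46945e-18
  (+)t^(-57) = 6.93889e-18
  (-)t^(-56) = -1.38778e-17
  (+)t^(-55) = 2.77556e-17
  (-)t^(-54) = -5.55112e-17
  (+)t^(-53) = 1.11022e-16
  (-)t^(-52) = -2.22045e-16
  (+)t^(-51) = 4.44089e-16
  (-)t^(-50) = -8.88178e-16
  (+)t^(-49) = 1.77636e-15
  (-)t^(-48) = -3.55271e-15
  (+)t^(-47) = 7.10543e-15
  (-)t^(-46) = -1.42109e-14
  (+)t^(-45) = 2.84217e-14
  (-)t^(-44) = -5.68434e-14
  (+)t^(-43) = 1.13687e-13
  (-)t^(-42) = -2.27374e-13
  (+)t^(-41) = 4.54747e-13
  (-)t^(-40) = -9.09495e-13
  (+)t^(-39) = 1.81899e-12
  (-)t^(-38) = -3.63798e-12
  (+)t^(-37) = 7.27596e-12
  (-)t^(-36) = -1.45519e-11
  (+)t^(-35) = 2.91038e-11
  (-)t^(-34) = -5.82077e-11
  (+)t^(-33) = 1.16415e-10
  (-)t^(-32) = -2.32831e-10
  (+)t^(-31) = 4.65661e-10
  (-)t^(-30) = -9.31323e-10
  (+)t^(-29) = 1.86265e-09
  (-)t^(-28) = -3.72529e-09
  (+)t^(-27) = 7.45058e-09
  (-)t^(-26) = -1.49012e-08
  (+)t^(-25) = 2.98023e-08
  (-)t^(-24) = -5.96046e-08
  (+)t^(-23) = 1.19209e-07
  (-)t^(-22) = -2.38419e-07
  (+)t^(-21) = 4.76837e-07
  (+)t^(-19) = 1.90735e-06
Sum = (-3.46945e-18) + (6.93889e-18) + (-1.38778e-17) + (2.77556e-17) + (-5.55112e-17) + (1.11022e-16) + (-2.22045e-16) + (4.44089e-16) + (-8.88178e-16) + (1.77636e-15) + (-3.55271e-15) + (7.10543e-15) + (-1.42109e-14) + (2.84217e-14) + (-5.68434e-14) + (1.13687e-13) + (-2.27374e-13) + (4.54747e-13) + (-9.09495e-13) + (1.81899e-12) + (-3.63798e-12) + (7.27596e-12) + (-1.45519e-11) + (2.91038e-11) + (-5.82077e-11) + (1.16415e-10) + (-2.32831e-10) + (4.65661e-10) + (-9.31323e-10) + (1.86265e-09) + (-3.72529e-09) + (7.45058e-09) + (-1.49012e-08) + (2.98023e-08) + (-5.96046e-08) + (1.19209e-07) + (-2.38419e-07) + (4.76837e-07) + (1.90735e-06)
= 2.225240072e-06
Rounded to 6 significant figures: 2.22524e-06

2.22524e-06


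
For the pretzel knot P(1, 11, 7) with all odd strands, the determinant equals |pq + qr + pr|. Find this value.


Step 1: Compute pq + qr + pr.
pq = 1*11 = 11
qr = 11*7 = 77
pr = 1*7 = 7
pq + qr + pr = 11 + 77 + 7 = 95
Step 2: Take absolute value.
det(P(1,11,7)) = |95| = 95

95


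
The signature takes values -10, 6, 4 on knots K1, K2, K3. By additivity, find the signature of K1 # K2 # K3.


The signature is additive under connected sum.
signature(K1 # K2 # K3) = (-10) + (6) + (4)
= 0

0


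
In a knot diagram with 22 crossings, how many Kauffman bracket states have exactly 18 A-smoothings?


We choose which 18 of 22 crossings get A-smoothings.
C(22, 18) = 22! / (18! * 4!)
= 7315

7315


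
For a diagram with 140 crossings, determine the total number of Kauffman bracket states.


Each crossing contributes 2 choices (A-smoothing or B-smoothing).
Total states = 2^140 = 1393796574908163946345982392040522594123776

1393796574908163946345982392040522594123776


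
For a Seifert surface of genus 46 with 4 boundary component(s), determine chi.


chi = 2 - 2g - b
= 2 - 2*46 - 4
= 2 - 92 - 4 = -94

-94


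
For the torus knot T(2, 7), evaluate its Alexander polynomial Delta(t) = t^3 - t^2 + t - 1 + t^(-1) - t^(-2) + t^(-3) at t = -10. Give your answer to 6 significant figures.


Substituting t = -10 into Delta(t) = t^3 - t^2 + t - 1 + t^(-1) - t^(-2) + t^(-3):
Term values: (-1000) + (-100) + (-10) + (-1) + (-0.1) + (-0.01) + (-0.001)
Sum = -1111.111
Rounded to 6 significant figures: -1111.11

-1111.11


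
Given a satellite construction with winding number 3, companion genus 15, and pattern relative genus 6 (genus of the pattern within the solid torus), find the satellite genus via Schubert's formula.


Schubert: g(satellite) = g_rel(pattern) + |winding| * g(companion),
where g_rel(pattern) is the genus of the pattern relative to the solid torus.
= 6 + 3 * 15
= 6 + 45 = 51

51


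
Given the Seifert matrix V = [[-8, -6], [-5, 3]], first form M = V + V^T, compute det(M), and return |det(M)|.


Step 1: Form V + V^T where V = [[-8, -6], [-5, 3]]
  V^T = [[-8, -5], [-6, 3]]
  V + V^T = [[-16, -11], [-11, 6]]
Step 2: det(V + V^T) = (-16)*6 - (-11)*(-11)
  = -96 - 121 = -217
Step 3: Knot determinant = |det(V + V^T)| = |-217| = 217

217


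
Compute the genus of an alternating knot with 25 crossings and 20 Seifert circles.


For alternating knots, g = (c - s + 1)/2.
= (25 - 20 + 1)/2
= 6/2 = 3

3


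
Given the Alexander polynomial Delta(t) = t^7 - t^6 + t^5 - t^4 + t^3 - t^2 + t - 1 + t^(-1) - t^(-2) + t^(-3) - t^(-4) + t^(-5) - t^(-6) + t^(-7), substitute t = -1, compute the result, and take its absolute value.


Step 1: The polynomial has 15 terms with alternating signs, exponents from 7 down to -7.
Step 2: Substitute t = -1. The i-th term has coefficient (-1)^i and exponent (m-i),
  so its value is (-1)^i * (-1)^(m-i) = (-1)^m = -1 for every i.
Step 3: All 15 terms equal -1, so Delta(-1) = 15 * (-1) = -15
Step 4: |Delta(-1)| = 15

15


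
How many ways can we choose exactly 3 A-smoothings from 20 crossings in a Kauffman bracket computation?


We choose which 3 of 20 crossings get A-smoothings.
C(20, 3) = 20! / (3! * 17!)
= 1140

1140


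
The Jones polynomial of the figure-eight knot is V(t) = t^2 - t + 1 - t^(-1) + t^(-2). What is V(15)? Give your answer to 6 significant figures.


Substituting t = 15 into V(t) = t^2 - t + 1 - t^(-1) + t^(-2):
  (+)t^(2) = 225
  (-)t^(1) = -15
  (+)t^(0) = 1
  (-)t^(-1) = -0.0666667
  (+)t^(-2) = 0.00444444
Sum = (225) + (-15) + (1) + (-0.0666667) + (0.00444444)
= 210.9377778
Rounded to 6 significant figures: 210.938

210.938


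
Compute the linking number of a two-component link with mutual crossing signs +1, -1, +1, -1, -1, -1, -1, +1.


Step 1: Count positive crossings: 3
Step 2: Count negative crossings: 5
Step 3: Sum of signs = 3 - 5 = -2
Step 4: Linking number = sum/2 = -2/2 = -1

-1


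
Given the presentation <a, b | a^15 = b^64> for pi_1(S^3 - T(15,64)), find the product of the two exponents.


The relation is a^15 = b^64.
Product of exponents = 15 * 64
= 960

960


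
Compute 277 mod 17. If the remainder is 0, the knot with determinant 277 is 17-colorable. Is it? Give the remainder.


Step 1: A knot is p-colorable if and only if p divides its determinant.
Step 2: Compute 277 mod 17.
277 = 16 * 17 + 5
Step 3: 277 mod 17 = 5
Step 4: The knot is 17-colorable: no

5


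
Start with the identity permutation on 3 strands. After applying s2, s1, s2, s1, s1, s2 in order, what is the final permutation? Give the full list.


Starting with identity [1, 2, 3].
Apply generators in sequence:
  After s2: [1, 3, 2]
  After s1: [3, 1, 2]
  After s2: [3, 2, 1]
  After s1: [2, 3, 1]
  After s1: [3, 2, 1]
  After s2: [3, 1, 2]
Final permutation: [3, 1, 2]

[3, 1, 2]


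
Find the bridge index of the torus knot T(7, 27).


The bridge number of T(p,q) is min(p,q).
min(7, 27) = 7

7


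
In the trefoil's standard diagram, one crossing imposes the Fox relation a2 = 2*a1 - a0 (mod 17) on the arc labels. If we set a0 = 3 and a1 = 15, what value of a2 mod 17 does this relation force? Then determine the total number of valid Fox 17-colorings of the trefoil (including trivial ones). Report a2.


Step 1: Apply the given crossing relation 2*a1 - a0 - a2 = 0 (mod 17).
  a2 = 2*a1 - a0 mod 17
  a2 = 2*15 - 3 mod 17
  a2 = 30 - 3 mod 17
  a2 = 27 mod 17 = 10
Step 2: The trefoil has determinant 3.
  Number of Fox p-colorings (p prime) is p^2 if p = 3, else p.
  Since 17 does not divide 3, only trivial (constant) colorings exist.
  (So the trial a0 = 3, a1 = 15 with a0 != a1 does NOT extend to a valid coloring of the whole trefoil: the other two crossing relations require 3*(a1 - a0) = 0 (mod 17), which fails.)
  Total colorings = 17
Step 3: a2 = 10, total Fox 17-colorings = 17

10


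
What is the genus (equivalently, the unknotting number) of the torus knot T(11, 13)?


For a torus knot T(p,q), both the unknotting number and genus equal (p-1)(q-1)/2.
= (11-1)(13-1)/2
= 10*12/2
= 120/2 = 60

60


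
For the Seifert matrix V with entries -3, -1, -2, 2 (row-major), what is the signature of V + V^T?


Step 1: V + V^T = [[-6, -3], [-3, 4]]
Step 2: trace = -2, det = -33
Step 3: Discriminant = (-2)^2 - 4*(-33) = 136
Step 4: Eigenvalues: 4.83095, -6.83095
Step 5: Signature = (# positive eigenvalues) - (# negative eigenvalues) = 0

0


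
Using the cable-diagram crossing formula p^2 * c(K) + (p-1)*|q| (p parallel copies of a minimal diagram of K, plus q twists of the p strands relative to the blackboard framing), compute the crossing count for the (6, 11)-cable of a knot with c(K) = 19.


Step 1: Each of the c(K) crossings of the companion diagram becomes p*p = p^2 crossings among the p parallel strands, and each of the |q| twists s_1 s_2 ... s_(p-1) adds (p-1) crossings.
  Crossings = p^2 * c(K) + (p-1)*|q|
Step 2: = 6^2 * 19 + (6-1)*11
Step 3: = 36*19 + 5*11
Step 4: = 684 + 55 = 739

739


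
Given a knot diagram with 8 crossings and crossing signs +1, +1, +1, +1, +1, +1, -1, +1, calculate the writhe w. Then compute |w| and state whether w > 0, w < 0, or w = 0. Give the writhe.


Step 1: Count positive crossings (+1).
Positive crossings: 7
Step 2: Count negative crossings (-1).
Negative crossings: 1
Step 3: Writhe = (positive) - (negative)
w = 7 - 1 = 6
Step 4: |w| = 6, and w is positive

6


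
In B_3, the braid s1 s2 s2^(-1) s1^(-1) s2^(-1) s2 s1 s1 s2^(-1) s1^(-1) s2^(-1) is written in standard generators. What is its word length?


The word length counts the number of generators (including inverses).
Listing each generator: s1, s2, s2^(-1), s1^(-1), s2^(-1), s2, s1, s1, s2^(-1), s1^(-1), s2^(-1)
There are 11 generators in this braid word.

11


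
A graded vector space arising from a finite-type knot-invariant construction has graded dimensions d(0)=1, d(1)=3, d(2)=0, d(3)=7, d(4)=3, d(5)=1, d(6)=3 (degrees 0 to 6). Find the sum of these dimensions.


Total dimension = d(0) + d(1) + ... + d(6)
= 1 + 3 + 0 + 7 + 3 + 1 + 3
= 18

18


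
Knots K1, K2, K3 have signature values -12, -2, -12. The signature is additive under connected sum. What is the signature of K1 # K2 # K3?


The signature is additive under connected sum.
signature(K1 # K2 # K3) = (-12) + (-2) + (-12)
= -26

-26


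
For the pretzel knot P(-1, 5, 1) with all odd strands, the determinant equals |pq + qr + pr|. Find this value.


Step 1: Compute pq + qr + pr.
pq = (-1)*5 = -5
qr = 5*1 = 5
pr = (-1)*1 = -1
pq + qr + pr = -5 + 5 + (-1) = -1
Step 2: Take absolute value.
det(P(-1,5,1)) = |-1| = 1

1


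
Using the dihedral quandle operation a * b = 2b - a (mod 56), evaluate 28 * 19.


28 * 19 = 2*19 - 28 mod 56
= 38 - 28 mod 56
= 10 mod 56 = 10

10


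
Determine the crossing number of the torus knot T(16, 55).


For a torus knot T(p, q) with gcd(p,q)=1,
the crossing number is min(p*(q-1), q*(p-1)).
p*(q-1) = 16*54 = 864
q*(p-1) = 55*15 = 825
min(864, 825) = 825

825


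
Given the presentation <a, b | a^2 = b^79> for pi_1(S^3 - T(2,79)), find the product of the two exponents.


The relation is a^2 = b^79.
Product of exponents = 2 * 79
= 158

158


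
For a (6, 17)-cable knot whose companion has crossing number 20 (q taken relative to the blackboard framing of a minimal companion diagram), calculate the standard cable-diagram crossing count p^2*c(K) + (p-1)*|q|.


Step 1: Each of the c(K) crossings of the companion diagram becomes p*p = p^2 crossings among the p parallel strands, and each of the |q| twists s_1 s_2 ... s_(p-1) adds (p-1) crossings.
  Crossings = p^2 * c(K) + (p-1)*|q|
Step 2: = 6^2 * 20 + (6-1)*17
Step 3: = 36*20 + 5*17
Step 4: = 720 + 85 = 805

805


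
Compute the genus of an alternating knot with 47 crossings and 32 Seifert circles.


For alternating knots, g = (c - s + 1)/2.
= (47 - 32 + 1)/2
= 16/2 = 8

8


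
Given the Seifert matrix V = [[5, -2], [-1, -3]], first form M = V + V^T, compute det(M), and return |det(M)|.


Step 1: Form V + V^T where V = [[5, -2], [-1, -3]]
  V^T = [[5, -1], [-2, -3]]
  V + V^T = [[10, -3], [-3, -6]]
Step 2: det(V + V^T) = 10*(-6) - (-3)*(-3)
  = -60 - 9 = -69
Step 3: Knot determinant = |det(V + V^T)| = |-69| = 69

69


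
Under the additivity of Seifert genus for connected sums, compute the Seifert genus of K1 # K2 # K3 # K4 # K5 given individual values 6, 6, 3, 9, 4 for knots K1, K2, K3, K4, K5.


The Seifert genus is additive under connected sum.
Seifert genus(K1 # K2 # K3 # K4 # K5) = (6) + (6) + (3) + (9) + (4)
= 28

28


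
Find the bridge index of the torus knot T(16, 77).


The bridge number of T(p,q) is min(p,q).
min(16, 77) = 16

16


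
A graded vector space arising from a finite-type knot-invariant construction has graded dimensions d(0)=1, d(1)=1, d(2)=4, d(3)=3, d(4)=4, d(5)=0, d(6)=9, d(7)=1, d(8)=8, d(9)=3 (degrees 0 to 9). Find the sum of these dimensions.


Total dimension = d(0) + d(1) + ... + d(9)
= 1 + 1 + 4 + 3 + 4 + 0 + 9 + 1 + 8 + 3
= 34

34


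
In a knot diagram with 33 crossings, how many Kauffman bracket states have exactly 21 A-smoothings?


We choose which 21 of 33 crossings get A-smoothings.
C(33, 21) = 33! / (21! * 12!)
= 354817320

354817320


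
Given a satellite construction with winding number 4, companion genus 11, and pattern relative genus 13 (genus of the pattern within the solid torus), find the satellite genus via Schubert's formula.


Schubert: g(satellite) = g_rel(pattern) + |winding| * g(companion),
where g_rel(pattern) is the genus of the pattern relative to the solid torus.
= 13 + 4 * 11
= 13 + 44 = 57

57


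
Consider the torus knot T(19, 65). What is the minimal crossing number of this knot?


For a torus knot T(p, q) with gcd(p,q)=1,
the crossing number is min(p*(q-1), q*(p-1)).
p*(q-1) = 19*64 = 1216
q*(p-1) = 65*18 = 1170
min(1216, 1170) = 1170

1170


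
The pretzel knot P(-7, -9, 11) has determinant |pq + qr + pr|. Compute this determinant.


Step 1: Compute pq + qr + pr.
pq = (-7)*(-9) = 63
qr = (-9)*11 = -99
pr = (-7)*11 = -77
pq + qr + pr = 63 + (-99) + (-77) = -113
Step 2: Take absolute value.
det(P(-7,-9,11)) = |-113| = 113

113


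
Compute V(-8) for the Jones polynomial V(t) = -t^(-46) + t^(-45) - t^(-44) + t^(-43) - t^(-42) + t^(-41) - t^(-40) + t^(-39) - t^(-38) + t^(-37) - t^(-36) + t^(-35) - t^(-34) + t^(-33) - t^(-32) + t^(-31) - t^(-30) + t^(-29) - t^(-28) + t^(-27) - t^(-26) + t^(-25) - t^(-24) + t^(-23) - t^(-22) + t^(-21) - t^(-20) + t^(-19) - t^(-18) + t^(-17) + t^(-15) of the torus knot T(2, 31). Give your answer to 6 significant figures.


Substituting t = -8 into V(t) = -t^(-46) + t^(-45) - t^(-44) + t^(-43) - t^(-42) + t^(-41) - t^(-40) + t^(-39) - t^(-38) + t^(-37) - t^(-36) + t^(-35) - t^(-34) + t^(-33) - t^(-32) + t^(-31) - t^(-30) + t^(-29) - t^(-28) + t^(-27) - t^(-26) + t^(-25) - t^(-24) + t^(-23) - t^(-22) + t^(-21) - t^(-20) + t^(-19) - t^(-18) + t^(-17) + t^(-15):
  (-)t^(-46) = -2.86986e-42
  (+)t^(-45) = -2.29589e-41
  (-)t^(-44) = -1.83671e-40
  (+)t^(-43) = -1.46937e-39
  (-)t^(-42) = -1.17549e-38
  (+)t^(-41) = -9.40395e-38
  (-)t^(-40) = -7.52316e-37
  (+)t^(-39) = -6.01853e-36
  (-)t^(-38) = -4.81482e-35
  (+)t^(-37) = -3.85186e-34
  (-)t^(-36) = -3.08149e-33
  (+)t^(-35) = -2.46519e-32
  (-)t^(-34) = -1.97215e-31
  (+)t^(-33) = -1.57772e-30
  (-)t^(-32) = -1.26218e-29
  (+)t^(-31) = -1.00974e-28
  (-)t^(-30) = -8.07794e-28
  (+)t^(-29) = -6.46235e-27
  (-)t^(-28) = -5.16988e-26
  (+)t^(-27) = -4.1359e-25
  (-)t^(-26) = -3.30872e-24
  (+)t^(-25) = -2.64698e-23
  (-)t^(-24) = -2.11758e-22
  (+)t^(-23) = -1.69407e-21
  (-)t^(-22) = -1.35525e-20
  (+)t^(-21) = -1.0842e-19
  (-)t^(-20) = -8.67362e-19
  (+)t^(-19) = -6.93889e-18
  (-)t^(-18) = -5.55112e-17
  (+)t^(-17) = -4.44089e-16
  (+)t^(-15) = -2.84217e-14
Sum = (-2.86986e-42) + (-2.29589e-41) + (-1.83671e-40) + (-1.46937e-39) + (-1.17549e-38) + (-9.40395e-38) + (-7.52316e-37) + (-6.01853e-36) + (-4.81482e-35) + (-3.85186e-34) + (-3.08149e-33) + (-2.46519e-32) + (-1.97215e-31) + (-1.57772e-30) + (-1.26218e-29) + (-1.00974e-28) + (-8.07794e-28) + (-6.46235e-27) + (-5.16988e-26) + (-4.1359e-25) + (-3.30872e-24) + (-2.64698e-23) + (-2.11758e-22) + (-1.69407e-21) + (-1.35525e-20) + (-1.0842e-19) + (-8.67362e-19) + (-6.93889e-18) + (-5.55112e-17) + (-4.44089e-16) + (-2.84217e-14)
= -2.892923996e-14
Rounded to 6 significant figures: -2.89292e-14

-2.89292e-14


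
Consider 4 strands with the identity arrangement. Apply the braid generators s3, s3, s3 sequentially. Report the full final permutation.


Starting with identity [1, 2, 3, 4].
Apply generators in sequence:
  After s3: [1, 2, 4, 3]
  After s3: [1, 2, 3, 4]
  After s3: [1, 2, 4, 3]
Final permutation: [1, 2, 4, 3]

[1, 2, 4, 3]


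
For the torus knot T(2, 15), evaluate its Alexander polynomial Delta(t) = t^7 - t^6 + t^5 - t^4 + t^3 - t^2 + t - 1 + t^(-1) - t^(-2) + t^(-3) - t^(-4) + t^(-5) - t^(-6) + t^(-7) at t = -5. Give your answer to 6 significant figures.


Substituting t = -5 into Delta(t) = t^7 - t^6 + t^5 - t^4 + t^3 - t^2 + t - 1 + t^(-1) - t^(-2) + t^(-3) - t^(-4) + t^(-5) - t^(-6) + t^(-7):
Term values: (-78125) + (-15625) + (-3125) + (-625) + (-125) + (-25) + (-5) + (-1) + (-0.2) + (-0.04) + (-0.008) + (-0.0016) + (-0.00032) + (-6.4e-05) + (-1.28e-05)
Sum = -97656.25
Rounded to 6 significant figures: -97656.2

-97656.2


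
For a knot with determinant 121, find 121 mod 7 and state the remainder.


Step 1: A knot is p-colorable if and only if p divides its determinant.
Step 2: Compute 121 mod 7.
121 = 17 * 7 + 2
Step 3: 121 mod 7 = 2
Step 4: The knot is 7-colorable: no

2


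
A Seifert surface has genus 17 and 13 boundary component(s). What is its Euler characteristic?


chi = 2 - 2g - b
= 2 - 2*17 - 13
= 2 - 34 - 13 = -45

-45


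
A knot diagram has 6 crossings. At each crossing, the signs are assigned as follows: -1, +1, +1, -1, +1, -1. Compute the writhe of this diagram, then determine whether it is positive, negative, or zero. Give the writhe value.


Step 1: Count positive crossings (+1).
Positive crossings: 3
Step 2: Count negative crossings (-1).
Negative crossings: 3
Step 3: Writhe = (positive) - (negative)
w = 3 - 3 = 0
Step 4: |w| = 0, and w is zero

0


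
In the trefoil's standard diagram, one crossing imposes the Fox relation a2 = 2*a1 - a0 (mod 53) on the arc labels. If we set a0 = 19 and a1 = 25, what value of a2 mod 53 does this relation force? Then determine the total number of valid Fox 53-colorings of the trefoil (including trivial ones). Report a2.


Step 1: Apply the given crossing relation 2*a1 - a0 - a2 = 0 (mod 53).
  a2 = 2*a1 - a0 mod 53
  a2 = 2*25 - 19 mod 53
  a2 = 50 - 19 mod 53
  a2 = 31 mod 53 = 31
Step 2: The trefoil has determinant 3.
  Number of Fox p-colorings (p prime) is p^2 if p = 3, else p.
  Since 53 does not divide 3, only trivial (constant) colorings exist.
  (So the trial a0 = 19, a1 = 25 with a0 != a1 does NOT extend to a valid coloring of the whole trefoil: the other two crossing relations require 3*(a1 - a0) = 0 (mod 53), which fails.)
  Total colorings = 53
Step 3: a2 = 31, total Fox 53-colorings = 53

31


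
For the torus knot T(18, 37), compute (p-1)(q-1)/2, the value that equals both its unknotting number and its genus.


For a torus knot T(p,q), both the unknotting number and genus equal (p-1)(q-1)/2.
= (18-1)(37-1)/2
= 17*36/2
= 612/2 = 306

306


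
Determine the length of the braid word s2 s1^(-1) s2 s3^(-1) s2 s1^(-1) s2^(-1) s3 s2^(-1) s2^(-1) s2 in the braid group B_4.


The word length counts the number of generators (including inverses).
Listing each generator: s2, s1^(-1), s2, s3^(-1), s2, s1^(-1), s2^(-1), s3, s2^(-1), s2^(-1), s2
There are 11 generators in this braid word.

11


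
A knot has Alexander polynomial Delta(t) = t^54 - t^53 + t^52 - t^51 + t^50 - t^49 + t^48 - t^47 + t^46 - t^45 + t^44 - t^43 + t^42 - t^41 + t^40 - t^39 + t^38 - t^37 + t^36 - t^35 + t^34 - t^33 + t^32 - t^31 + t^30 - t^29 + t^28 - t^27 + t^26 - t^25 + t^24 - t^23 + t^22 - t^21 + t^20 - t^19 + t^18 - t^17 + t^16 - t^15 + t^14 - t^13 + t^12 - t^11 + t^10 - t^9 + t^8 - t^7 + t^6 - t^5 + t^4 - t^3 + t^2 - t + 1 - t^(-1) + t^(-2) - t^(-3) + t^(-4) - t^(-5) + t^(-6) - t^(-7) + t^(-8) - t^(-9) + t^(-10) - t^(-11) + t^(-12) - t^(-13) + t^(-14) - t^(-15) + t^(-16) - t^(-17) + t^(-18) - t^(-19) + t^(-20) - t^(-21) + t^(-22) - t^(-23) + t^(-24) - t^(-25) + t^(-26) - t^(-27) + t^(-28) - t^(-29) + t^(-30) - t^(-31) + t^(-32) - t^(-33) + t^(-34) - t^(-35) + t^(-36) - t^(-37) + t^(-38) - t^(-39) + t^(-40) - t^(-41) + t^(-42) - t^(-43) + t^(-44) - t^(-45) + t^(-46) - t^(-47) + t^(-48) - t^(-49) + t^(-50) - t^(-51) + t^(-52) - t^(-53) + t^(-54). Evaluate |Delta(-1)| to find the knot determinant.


Step 1: The polynomial has 109 terms with alternating signs, exponents from 54 down to -54.
Step 2: Substitute t = -1. The i-th term has coefficient (-1)^i and exponent (m-i),
  so its value is (-1)^i * (-1)^(m-i) = (-1)^m = 1 for every i.
Step 3: All 109 terms equal 1, so Delta(-1) = 109 * (1) = 109
Step 4: |Delta(-1)| = 109

109


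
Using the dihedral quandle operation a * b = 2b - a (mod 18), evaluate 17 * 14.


17 * 14 = 2*14 - 17 mod 18
= 28 - 17 mod 18
= 11 mod 18 = 11

11


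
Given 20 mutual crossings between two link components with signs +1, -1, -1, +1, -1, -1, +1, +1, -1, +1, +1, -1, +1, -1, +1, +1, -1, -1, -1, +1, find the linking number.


Step 1: Count positive crossings: 10
Step 2: Count negative crossings: 10
Step 3: Sum of signs = 10 - 10 = 0
Step 4: Linking number = sum/2 = 0/2 = 0

0


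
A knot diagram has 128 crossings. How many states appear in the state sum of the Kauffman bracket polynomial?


Each crossing contributes 2 choices (A-smoothing or B-smoothing).
Total states = 2^128 = 340282366920938463463374607431768211456

340282366920938463463374607431768211456


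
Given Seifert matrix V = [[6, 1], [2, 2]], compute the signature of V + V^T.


Step 1: V + V^T = [[12, 3], [3, 4]]
Step 2: trace = 16, det = 39
Step 3: Discriminant = 16^2 - 4*39 = 100
Step 4: Eigenvalues: 13, 3
Step 5: Signature = (# positive eigenvalues) - (# negative eigenvalues) = 2

2


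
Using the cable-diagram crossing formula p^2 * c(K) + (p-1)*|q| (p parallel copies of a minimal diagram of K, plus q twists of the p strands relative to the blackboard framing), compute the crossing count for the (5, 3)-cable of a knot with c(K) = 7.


Step 1: Each of the c(K) crossings of the companion diagram becomes p*p = p^2 crossings among the p parallel strands, and each of the |q| twists s_1 s_2 ... s_(p-1) adds (p-1) crossings.
  Crossings = p^2 * c(K) + (p-1)*|q|
Step 2: = 5^2 * 7 + (5-1)*3
Step 3: = 25*7 + 4*3
Step 4: = 175 + 12 = 187

187


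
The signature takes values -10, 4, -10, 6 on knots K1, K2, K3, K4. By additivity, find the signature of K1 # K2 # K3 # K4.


The signature is additive under connected sum.
signature(K1 # K2 # K3 # K4) = (-10) + (4) + (-10) + (6)
= -10

-10


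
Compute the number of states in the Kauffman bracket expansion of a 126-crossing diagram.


Each crossing contributes 2 choices (A-smoothing or B-smoothing).
Total states = 2^126 = 85070591730234615865843651857942052864

85070591730234615865843651857942052864


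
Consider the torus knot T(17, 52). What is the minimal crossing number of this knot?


For a torus knot T(p, q) with gcd(p,q)=1,
the crossing number is min(p*(q-1), q*(p-1)).
p*(q-1) = 17*51 = 867
q*(p-1) = 52*16 = 832
min(867, 832) = 832

832


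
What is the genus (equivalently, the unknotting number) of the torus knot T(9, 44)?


For a torus knot T(p,q), both the unknotting number and genus equal (p-1)(q-1)/2.
= (9-1)(44-1)/2
= 8*43/2
= 344/2 = 172

172


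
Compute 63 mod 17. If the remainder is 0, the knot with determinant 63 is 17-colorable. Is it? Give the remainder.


Step 1: A knot is p-colorable if and only if p divides its determinant.
Step 2: Compute 63 mod 17.
63 = 3 * 17 + 12
Step 3: 63 mod 17 = 12
Step 4: The knot is 17-colorable: no

12


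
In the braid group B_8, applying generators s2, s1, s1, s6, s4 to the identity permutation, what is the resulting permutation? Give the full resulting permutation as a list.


Starting with identity [1, 2, 3, 4, 5, 6, 7, 8].
Apply generators in sequence:
  After s2: [1, 3, 2, 4, 5, 6, 7, 8]
  After s1: [3, 1, 2, 4, 5, 6, 7, 8]
  After s1: [1, 3, 2, 4, 5, 6, 7, 8]
  After s6: [1, 3, 2, 4, 5, 7, 6, 8]
  After s4: [1, 3, 2, 5, 4, 7, 6, 8]
Final permutation: [1, 3, 2, 5, 4, 7, 6, 8]

[1, 3, 2, 5, 4, 7, 6, 8]


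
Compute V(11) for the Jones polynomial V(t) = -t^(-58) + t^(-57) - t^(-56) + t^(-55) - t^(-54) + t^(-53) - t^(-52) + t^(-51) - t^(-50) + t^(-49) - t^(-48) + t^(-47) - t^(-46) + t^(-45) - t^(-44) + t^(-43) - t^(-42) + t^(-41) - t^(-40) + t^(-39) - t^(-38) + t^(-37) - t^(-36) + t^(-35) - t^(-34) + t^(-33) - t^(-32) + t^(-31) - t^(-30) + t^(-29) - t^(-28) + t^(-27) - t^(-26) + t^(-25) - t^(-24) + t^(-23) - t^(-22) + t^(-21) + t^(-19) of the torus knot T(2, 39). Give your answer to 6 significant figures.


Substituting t = 11 into V(t) = -t^(-58) + t^(-57) - t^(-56) + t^(-55) - t^(-54) + t^(-53) - t^(-52) + t^(-51) - t^(-50) + t^(-49) - t^(-48) + t^(-47) - t^(-46) + t^(-45) - t^(-44) + t^(-43) - t^(-42) + t^(-41) - t^(-40) + t^(-39) - t^(-38) + t^(-37) - t^(-36) + t^(-35) - t^(-34) + t^(-33) - t^(-32) + t^(-31) - t^(-30) + t^(-29) - t^(-28) + t^(-27) - t^(-26) + t^(-25) - t^(-24) + t^(-23) - t^(-22) + t^(-21) + t^(-19):
  (-)t^(-58) = -3.97397e-61
  (+)t^(-57) = 4.37136e-60
  (-)t^(-56) = -4.8085e-59
  (+)t^(-55) = 5.28935e-58
  (-)t^(-54) = -5.81829e-57
  (+)t^(-53) = 6.40011e-56
  (-)t^(-52) = -7.04013e-55
  (+)t^(-51) = 7.74414e-54
  (-)t^(-50) = -8.51855e-53
  (+)t^(-49) = 9.37041e-52
  (-)t^(-48) = -1.03074e-50
  (+)t^(-47) = 1.13382e-49
  (-)t^(-46) = -1.2472e-48
  (+)t^(-45) = 1.37192e-47
  (-)t^(-44) = -1.50911e-46
  (+)t^(-43) = 1.66002e-45
  (-)t^(-42) = -1.82603e-44
  (+)t^(-41) = 2.00863e-43
  (-)t^(-40) = -2.20949e-42
  (+)t^(-39) = 2.43044e-41
  (-)t^(-38) = -2.67349e-40
  (+)t^(-37) = 2.94083e-39
  (-)t^(-36) = -3.23492e-38
  (+)t^(-35) = 3.55841e-37
  (-)t^(-34) = -3.91425e-36
  (+)t^(-33) = 4.30568e-35
  (-)t^(-32) = -4.73624e-34
  (+)t^(-31) = 5.20987e-33
  (-)t^(-30) = -5.73086e-32
  (+)t^(-29) = 6.30394e-31
  (-)t^(-28) = -6.93433e-30
  (+)t^(-27) = 7.62777e-29
  (-)t^(-26) = -8.39055e-28
  (+)t^(-25) = 9.2296e-27
  (-)t^(-24) = -1.01526e-25
  (+)t^(-23) = 1.11678e-24
  (-)t^(-22) = -1.22846e-23
  (+)t^(-21) = 1.35131e-22
  (+)t^(-19) = 1.63508e-20
Sum = (-3.97397e-61) + (4.37136e-60) + (-4.8085e-59) + (5.28935e-58) + (-5.81829e-57) + (6.40011e-56) + (-7.04013e-55) + (7.74414e-54) + (-8.51855e-53) + (9.37041e-52) + (-1.03074e-50) + (1.13382e-49) + (-1.2472e-48) + (1.37192e-47) + (-1.50911e-46) + (1.66002e-45) + (-1.82603e-44) + (2.00863e-43) + (-2.20949e-42) + (2.43044e-41) + (-2.67349e-40) + (2.94083e-39) + (-3.23492e-38) + (3.55841e-37) + (-3.91425e-36) + (4.30568e-35) + (-4.73624e-34) + (5.20987e-33) + (-5.73086e-32) + (6.30394e-31) + (-6.93433e-30) + (7.62777e-29) + (-8.39055e-28) + (9.2296e-27) + (-1.01526e-25) + (1.11678e-24) + (-1.22846e-23) + (1.35131e-22) + (1.63508e-20)
= 1.647466877e-20
Rounded to 6 significant figures: 1.64747e-20

1.64747e-20


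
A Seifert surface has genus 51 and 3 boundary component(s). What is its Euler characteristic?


chi = 2 - 2g - b
= 2 - 2*51 - 3
= 2 - 102 - 3 = -103

-103


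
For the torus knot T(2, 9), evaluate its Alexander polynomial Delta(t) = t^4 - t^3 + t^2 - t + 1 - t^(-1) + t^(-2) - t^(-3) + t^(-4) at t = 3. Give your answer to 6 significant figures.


Substituting t = 3 into Delta(t) = t^4 - t^3 + t^2 - t + 1 - t^(-1) + t^(-2) - t^(-3) + t^(-4):
Term values: (81) + (-27) + (9) + (-3) + (1) + (-0.333333) + (0.111111) + (-0.037037) + (0.0123457)
Sum = 60.75308642
Rounded to 6 significant figures: 60.7531

60.7531


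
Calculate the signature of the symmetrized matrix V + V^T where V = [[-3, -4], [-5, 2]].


Step 1: V + V^T = [[-6, -9], [-9, 4]]
Step 2: trace = -2, det = -105
Step 3: Discriminant = (-2)^2 - 4*(-105) = 424
Step 4: Eigenvalues: 9.29563, -11.2956
Step 5: Signature = (# positive eigenvalues) - (# negative eigenvalues) = 0

0


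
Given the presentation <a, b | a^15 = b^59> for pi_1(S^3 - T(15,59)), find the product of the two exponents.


The relation is a^15 = b^59.
Product of exponents = 15 * 59
= 885

885


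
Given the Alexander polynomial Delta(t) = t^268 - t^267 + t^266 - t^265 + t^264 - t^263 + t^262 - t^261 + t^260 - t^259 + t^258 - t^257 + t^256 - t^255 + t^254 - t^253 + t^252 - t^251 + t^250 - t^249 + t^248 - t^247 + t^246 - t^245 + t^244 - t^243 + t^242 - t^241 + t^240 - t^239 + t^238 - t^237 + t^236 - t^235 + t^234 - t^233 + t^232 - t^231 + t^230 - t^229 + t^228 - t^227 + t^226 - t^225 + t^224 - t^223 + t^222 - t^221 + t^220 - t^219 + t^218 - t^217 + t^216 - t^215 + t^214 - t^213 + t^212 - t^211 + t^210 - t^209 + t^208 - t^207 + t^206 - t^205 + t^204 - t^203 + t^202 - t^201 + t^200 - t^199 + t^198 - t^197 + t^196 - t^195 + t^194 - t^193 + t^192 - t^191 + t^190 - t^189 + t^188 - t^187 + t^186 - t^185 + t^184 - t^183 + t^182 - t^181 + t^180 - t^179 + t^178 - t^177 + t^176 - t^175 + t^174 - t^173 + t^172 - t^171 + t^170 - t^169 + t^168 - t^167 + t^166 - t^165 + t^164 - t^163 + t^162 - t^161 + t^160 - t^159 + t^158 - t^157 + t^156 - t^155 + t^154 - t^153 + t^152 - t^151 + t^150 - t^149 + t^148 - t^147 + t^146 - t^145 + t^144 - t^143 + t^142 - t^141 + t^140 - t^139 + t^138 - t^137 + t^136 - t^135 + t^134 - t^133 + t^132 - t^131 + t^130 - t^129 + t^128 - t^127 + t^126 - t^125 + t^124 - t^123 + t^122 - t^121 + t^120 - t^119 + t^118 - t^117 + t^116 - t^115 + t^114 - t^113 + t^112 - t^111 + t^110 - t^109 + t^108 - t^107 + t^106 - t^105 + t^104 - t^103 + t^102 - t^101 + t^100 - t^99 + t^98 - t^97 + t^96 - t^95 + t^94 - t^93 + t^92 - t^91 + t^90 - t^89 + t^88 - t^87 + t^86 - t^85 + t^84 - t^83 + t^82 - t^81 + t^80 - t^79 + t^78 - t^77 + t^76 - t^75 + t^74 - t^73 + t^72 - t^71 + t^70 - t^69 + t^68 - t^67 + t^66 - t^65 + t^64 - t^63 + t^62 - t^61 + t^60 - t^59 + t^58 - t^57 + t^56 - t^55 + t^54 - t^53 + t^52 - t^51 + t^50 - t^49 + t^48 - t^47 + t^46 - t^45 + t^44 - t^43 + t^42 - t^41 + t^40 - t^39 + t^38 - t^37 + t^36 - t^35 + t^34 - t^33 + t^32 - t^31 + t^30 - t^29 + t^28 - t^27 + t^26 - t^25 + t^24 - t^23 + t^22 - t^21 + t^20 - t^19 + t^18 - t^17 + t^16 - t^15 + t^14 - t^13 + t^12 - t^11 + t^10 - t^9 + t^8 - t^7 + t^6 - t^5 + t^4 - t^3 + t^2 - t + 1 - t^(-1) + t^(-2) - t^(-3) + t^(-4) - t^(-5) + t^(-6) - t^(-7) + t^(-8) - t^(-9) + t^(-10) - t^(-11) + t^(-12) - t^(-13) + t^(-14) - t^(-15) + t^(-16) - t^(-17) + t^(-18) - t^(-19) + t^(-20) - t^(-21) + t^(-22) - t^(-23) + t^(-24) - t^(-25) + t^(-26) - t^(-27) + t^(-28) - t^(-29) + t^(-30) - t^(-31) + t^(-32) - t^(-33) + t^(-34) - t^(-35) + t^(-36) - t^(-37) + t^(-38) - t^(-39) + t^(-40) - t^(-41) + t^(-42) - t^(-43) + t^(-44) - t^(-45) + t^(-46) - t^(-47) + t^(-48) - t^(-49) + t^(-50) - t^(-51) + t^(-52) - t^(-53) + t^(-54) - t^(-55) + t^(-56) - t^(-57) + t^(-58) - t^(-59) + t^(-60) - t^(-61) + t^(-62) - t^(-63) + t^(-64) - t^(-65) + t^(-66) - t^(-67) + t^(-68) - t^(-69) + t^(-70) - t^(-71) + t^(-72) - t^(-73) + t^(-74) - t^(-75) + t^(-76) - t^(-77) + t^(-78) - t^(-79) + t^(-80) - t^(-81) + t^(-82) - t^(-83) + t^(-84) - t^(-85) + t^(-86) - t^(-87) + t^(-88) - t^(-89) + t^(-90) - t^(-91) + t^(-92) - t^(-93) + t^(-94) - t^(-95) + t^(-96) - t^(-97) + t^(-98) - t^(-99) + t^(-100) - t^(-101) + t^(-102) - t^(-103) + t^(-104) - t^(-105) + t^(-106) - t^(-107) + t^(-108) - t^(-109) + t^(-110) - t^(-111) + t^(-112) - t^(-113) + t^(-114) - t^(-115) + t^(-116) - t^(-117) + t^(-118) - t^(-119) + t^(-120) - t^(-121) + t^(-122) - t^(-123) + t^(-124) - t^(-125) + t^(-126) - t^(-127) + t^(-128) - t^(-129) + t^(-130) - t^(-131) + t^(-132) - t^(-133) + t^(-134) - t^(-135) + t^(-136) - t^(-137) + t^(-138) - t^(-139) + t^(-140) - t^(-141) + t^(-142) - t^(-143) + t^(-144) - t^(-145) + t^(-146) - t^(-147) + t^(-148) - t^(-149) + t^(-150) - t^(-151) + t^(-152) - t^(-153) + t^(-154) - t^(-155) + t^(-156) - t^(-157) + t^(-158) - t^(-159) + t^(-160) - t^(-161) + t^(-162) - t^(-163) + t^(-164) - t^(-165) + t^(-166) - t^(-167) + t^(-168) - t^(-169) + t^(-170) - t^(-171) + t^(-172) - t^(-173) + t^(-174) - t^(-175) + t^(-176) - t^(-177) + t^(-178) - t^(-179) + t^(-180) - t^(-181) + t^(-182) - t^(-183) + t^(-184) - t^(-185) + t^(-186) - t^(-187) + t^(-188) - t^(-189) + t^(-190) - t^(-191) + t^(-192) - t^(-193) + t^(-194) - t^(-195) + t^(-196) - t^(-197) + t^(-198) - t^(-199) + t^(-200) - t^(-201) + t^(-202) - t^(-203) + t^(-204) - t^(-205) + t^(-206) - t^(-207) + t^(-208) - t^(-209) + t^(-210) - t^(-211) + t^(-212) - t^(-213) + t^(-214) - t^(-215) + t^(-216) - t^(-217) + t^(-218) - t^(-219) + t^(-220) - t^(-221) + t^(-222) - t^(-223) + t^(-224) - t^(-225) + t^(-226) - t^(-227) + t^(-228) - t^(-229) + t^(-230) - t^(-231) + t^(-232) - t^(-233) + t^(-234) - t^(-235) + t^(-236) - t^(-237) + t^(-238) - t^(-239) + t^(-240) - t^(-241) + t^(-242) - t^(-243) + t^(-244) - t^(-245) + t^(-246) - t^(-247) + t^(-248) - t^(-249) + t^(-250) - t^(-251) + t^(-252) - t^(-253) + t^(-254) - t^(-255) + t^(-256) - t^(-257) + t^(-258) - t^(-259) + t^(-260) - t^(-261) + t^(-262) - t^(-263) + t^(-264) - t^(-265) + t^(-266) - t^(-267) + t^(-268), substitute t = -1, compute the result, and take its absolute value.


Step 1: The polynomial has 537 terms with alternating signs, exponents from 268 down to -268.
Step 2: Substitute t = -1. The i-th term has coefficient (-1)^i and exponent (m-i),
  so its value is (-1)^i * (-1)^(m-i) = (-1)^m = 1 for every i.
Step 3: All 537 terms equal 1, so Delta(-1) = 537 * (1) = 537
Step 4: |Delta(-1)| = 537

537


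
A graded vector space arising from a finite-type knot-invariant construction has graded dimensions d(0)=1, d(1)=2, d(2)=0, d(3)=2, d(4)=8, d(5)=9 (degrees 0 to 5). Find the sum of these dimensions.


Total dimension = d(0) + d(1) + ... + d(5)
= 1 + 2 + 0 + 2 + 8 + 9
= 22

22


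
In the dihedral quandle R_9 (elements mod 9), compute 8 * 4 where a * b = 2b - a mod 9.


8 * 4 = 2*4 - 8 mod 9
= 8 - 8 mod 9
= 0 mod 9 = 0

0


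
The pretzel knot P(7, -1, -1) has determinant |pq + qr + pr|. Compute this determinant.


Step 1: Compute pq + qr + pr.
pq = 7*(-1) = -7
qr = (-1)*(-1) = 1
pr = 7*(-1) = -7
pq + qr + pr = -7 + 1 + (-7) = -13
Step 2: Take absolute value.
det(P(7,-1,-1)) = |-13| = 13

13


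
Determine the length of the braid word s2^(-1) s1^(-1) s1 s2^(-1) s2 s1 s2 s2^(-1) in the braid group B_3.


The word length counts the number of generators (including inverses).
Listing each generator: s2^(-1), s1^(-1), s1, s2^(-1), s2, s1, s2, s2^(-1)
There are 8 generators in this braid word.

8


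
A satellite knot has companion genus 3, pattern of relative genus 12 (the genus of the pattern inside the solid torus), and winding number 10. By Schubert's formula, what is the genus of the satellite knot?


Schubert: g(satellite) = g_rel(pattern) + |winding| * g(companion),
where g_rel(pattern) is the genus of the pattern relative to the solid torus.
= 12 + 10 * 3
= 12 + 30 = 42

42


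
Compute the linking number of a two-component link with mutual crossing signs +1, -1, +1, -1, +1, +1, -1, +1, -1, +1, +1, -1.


Step 1: Count positive crossings: 7
Step 2: Count negative crossings: 5
Step 3: Sum of signs = 7 - 5 = 2
Step 4: Linking number = sum/2 = 2/2 = 1

1


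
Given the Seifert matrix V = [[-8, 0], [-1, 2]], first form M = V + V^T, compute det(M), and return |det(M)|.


Step 1: Form V + V^T where V = [[-8, 0], [-1, 2]]
  V^T = [[-8, -1], [0, 2]]
  V + V^T = [[-16, -1], [-1, 4]]
Step 2: det(V + V^T) = (-16)*4 - (-1)*(-1)
  = -64 - 1 = -65
Step 3: Knot determinant = |det(V + V^T)| = |-65| = 65

65
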